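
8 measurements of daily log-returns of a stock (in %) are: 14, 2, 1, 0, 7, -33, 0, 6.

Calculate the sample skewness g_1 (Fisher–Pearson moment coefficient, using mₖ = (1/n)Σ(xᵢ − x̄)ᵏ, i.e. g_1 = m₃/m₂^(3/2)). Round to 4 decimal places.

x̄ = (14 + 2 + 1 + 0 + 7 - 33 + 0 + 6) / 8 = -0.3750
deviations (xᵢ − x̄): 14.3750, 2.3750, 1.3750, 0.3750, 7.3750, -32.6250, 0.3750, 6.3750
Σ(xᵢ − x̄)² = 1373.8750 ⇒ m₂ = 1373.8750/8 = 171.73438
Σ(xᵢ − x̄)³ = -31078.9688 ⇒ m₃ = -31078.9688/8 = -3884.87109
m₂^(3/2) = 171.73438^(1.5) = 2250.53541
g_1 = m₃ / m₂^(3/2) = -3884.87109 / 2250.53541 ≈ -1.7262

-1.7262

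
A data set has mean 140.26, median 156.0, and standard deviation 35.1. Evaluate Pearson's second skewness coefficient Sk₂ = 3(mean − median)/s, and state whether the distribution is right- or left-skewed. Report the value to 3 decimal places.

Sk₂ = 3(140.26 − 156.0) / 35.1 = 3 × -15.7400 / 35.1
    = -47.2200 / 35.1 ≈ -1.345
Sk₂ < 0 ⇒ mean < median ⇒ left-skewed (negative skew).

-1.345, left-skewed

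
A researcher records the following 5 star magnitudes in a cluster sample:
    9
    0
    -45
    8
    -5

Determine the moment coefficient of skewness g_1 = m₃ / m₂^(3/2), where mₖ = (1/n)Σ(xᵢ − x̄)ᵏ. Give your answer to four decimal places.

-1.2570

x̄ = (9 + 0 - 45 + 8 - 5) / 5 = -6.6000
deviations (xᵢ − x̄): 15.6000, 6.6000, -38.4000, 14.6000, 1.6000
Σ(xᵢ − x̄)² = 1977.2000 ⇒ m₂ = 1977.2000/5 = 395.44000
Σ(xᵢ − x̄)³ = -49422.9600 ⇒ m₃ = -49422.9600/5 = -9884.59200
m₂^(3/2) = 395.44000^(1.5) = 7863.59062
g_1 = m₃ / m₂^(3/2) = -9884.59200 / 7863.59062 ≈ -1.2570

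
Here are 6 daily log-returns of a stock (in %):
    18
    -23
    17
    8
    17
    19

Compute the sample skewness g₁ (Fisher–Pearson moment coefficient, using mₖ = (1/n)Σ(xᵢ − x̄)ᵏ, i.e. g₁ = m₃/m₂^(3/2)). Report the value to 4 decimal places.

x̄ = (18 - 23 + 17 + 8 + 17 + 19) / 6 = 9.3333
deviations (xᵢ − x̄): 8.6667, -32.3333, 7.6667, -1.3333, 7.6667, 9.6667
Σ(xᵢ − x̄)² = 1333.3333 ⇒ m₂ = 1333.3333/6 = 222.22222
Σ(xᵢ − x̄)³ = -31349.5556 ⇒ m₃ = -31349.5556/6 = -5224.92593
m₂^(3/2) = 222.22222^(1.5) = 3312.69330
g₁ = m₃ / m₂^(3/2) = -5224.92593 / 3312.69330 ≈ -1.5772

-1.5772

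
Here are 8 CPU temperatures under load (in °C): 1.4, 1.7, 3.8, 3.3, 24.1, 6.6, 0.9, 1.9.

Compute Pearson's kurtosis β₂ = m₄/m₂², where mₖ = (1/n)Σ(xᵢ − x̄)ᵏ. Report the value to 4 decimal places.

x̄ = 5.4625
Σ(xᵢ − x̄)² = 420.2588 ⇒ m₂ = 52.53234
Σ(xᵢ − x̄)⁴ = 121754.8324 ⇒ m₄ = 15219.35405
m₂² = 2759.64714
β₂ = m₄/m₂² = 15219.35405 / 2759.64714 ≈ 5.5150

5.5150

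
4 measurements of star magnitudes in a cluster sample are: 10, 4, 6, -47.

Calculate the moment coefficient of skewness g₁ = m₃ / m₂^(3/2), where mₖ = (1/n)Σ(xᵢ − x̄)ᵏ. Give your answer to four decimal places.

-1.1248

x̄ = (10 + 4 + 6 - 47) / 4 = -6.7500
deviations (xᵢ − x̄): 16.7500, 10.7500, 12.7500, -40.2500
Σ(xᵢ − x̄)² = 2178.7500 ⇒ m₂ = 2178.7500/4 = 544.68750
Σ(xᵢ − x̄)³ = -57193.1250 ⇒ m₃ = -57193.1250/4 = -14298.28125
m₂^(3/2) = 544.68750^(1.5) = 12712.21160
g₁ = m₃ / m₂^(3/2) = -14298.28125 / 12712.21160 ≈ -1.1248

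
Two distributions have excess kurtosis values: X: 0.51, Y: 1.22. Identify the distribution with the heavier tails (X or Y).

Y

Higher excess kurtosis ⇒ heavier tails relative to the normal distribution.
0.51 vs 1.22: the larger is 1.22, so Y has heavier tails.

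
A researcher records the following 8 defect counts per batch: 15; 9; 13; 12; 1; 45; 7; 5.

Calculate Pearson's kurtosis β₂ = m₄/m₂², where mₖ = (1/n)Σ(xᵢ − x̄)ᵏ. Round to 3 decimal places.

x̄ = 13.3750
Σ(xᵢ − x̄)² = 1287.8750 ⇒ m₂ = 160.98438
Σ(xᵢ − x̄)⁴ = 1030681.6191 ⇒ m₄ = 128835.20239
m₂² = 25915.96899
β₂ = m₄/m₂² = 128835.20239 / 25915.96899 ≈ 4.971

4.971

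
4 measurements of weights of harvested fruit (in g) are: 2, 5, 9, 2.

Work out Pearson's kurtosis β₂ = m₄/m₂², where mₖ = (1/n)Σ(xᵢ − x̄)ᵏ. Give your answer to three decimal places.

x̄ = 4.5000
Σ(xᵢ − x̄)² = 33.0000 ⇒ m₂ = 8.25000
Σ(xᵢ − x̄)⁴ = 488.2500 ⇒ m₄ = 122.06250
m₂² = 68.06250
β₂ = m₄/m₂² = 122.06250 / 68.06250 ≈ 1.793

1.793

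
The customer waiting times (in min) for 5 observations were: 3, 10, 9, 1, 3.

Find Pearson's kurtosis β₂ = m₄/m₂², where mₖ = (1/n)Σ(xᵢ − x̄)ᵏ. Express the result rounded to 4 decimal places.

x̄ = 5.2000
Σ(xᵢ − x̄)² = 64.8000 ⇒ m₂ = 12.96000
Σ(xᵢ − x̄)⁴ = 1097.3760 ⇒ m₄ = 219.47520
m₂² = 167.96160
β₂ = m₄/m₂² = 219.47520 / 167.96160 ≈ 1.3067

1.3067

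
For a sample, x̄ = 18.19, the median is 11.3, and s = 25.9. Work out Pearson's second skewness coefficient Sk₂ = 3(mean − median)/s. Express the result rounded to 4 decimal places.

Sk₂ = 3(18.19 − 11.3) / 25.9 = 3 × 6.8900 / 25.9
    = 20.6700 / 25.9 ≈ 0.7981

0.7981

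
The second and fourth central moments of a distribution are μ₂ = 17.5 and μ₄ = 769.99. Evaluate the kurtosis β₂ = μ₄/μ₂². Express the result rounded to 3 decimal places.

2.514

μ₂² = 17.5² = 306.25000
μ₄/μ₂² = 769.99 / 306.25000 = 2.51425
β₂ ≈ 2.514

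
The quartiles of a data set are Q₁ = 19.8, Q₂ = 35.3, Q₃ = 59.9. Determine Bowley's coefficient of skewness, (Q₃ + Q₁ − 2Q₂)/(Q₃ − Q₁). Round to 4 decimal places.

numerator: Q₃ + Q₁ − 2Q₂ = 59.9 + 19.8 − 2×35.3 = 9.1000
denominator: Q₃ − Q₁ = 59.9 − 19.8 = 40.1000
Bowley skewness = 9.1000 / 40.1000 ≈ 0.2269

0.2269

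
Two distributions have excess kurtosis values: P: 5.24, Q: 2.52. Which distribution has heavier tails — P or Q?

Higher excess kurtosis ⇒ heavier tails relative to the normal distribution.
5.24 vs 2.52: the larger is 5.24, so P has heavier tails.

P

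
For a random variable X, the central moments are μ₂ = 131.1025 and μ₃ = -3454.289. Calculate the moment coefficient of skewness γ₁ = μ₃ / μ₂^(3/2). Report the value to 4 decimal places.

-2.3011

σ = √μ₂ = √131.1025 = 11.45000
σ³ = μ₂^(3/2) = 1501.12363
γ₁ = μ₃/σ³ = -3454.289 / 1501.12363 ≈ -2.3011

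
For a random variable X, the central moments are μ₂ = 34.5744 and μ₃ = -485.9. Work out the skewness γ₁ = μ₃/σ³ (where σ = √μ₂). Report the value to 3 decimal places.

σ = √μ₂ = √34.5744 = 5.88000
σ³ = μ₂^(3/2) = 203.29747
γ₁ = μ₃/σ³ = -485.9 / 203.29747 ≈ -2.390

-2.390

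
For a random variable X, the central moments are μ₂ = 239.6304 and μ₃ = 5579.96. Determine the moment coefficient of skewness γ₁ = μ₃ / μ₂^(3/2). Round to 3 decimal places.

σ = √μ₂ = √239.6304 = 15.48000
σ³ = μ₂^(3/2) = 3709.47859
γ₁ = μ₃/σ³ = 5579.96 / 3709.47859 ≈ 1.504

1.504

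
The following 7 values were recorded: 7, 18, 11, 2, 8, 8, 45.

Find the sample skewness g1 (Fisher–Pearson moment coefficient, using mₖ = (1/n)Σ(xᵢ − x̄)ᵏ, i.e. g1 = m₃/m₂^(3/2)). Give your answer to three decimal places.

1.602

x̄ = (7 + 18 + 11 + 2 + 8 + 8 + 45) / 7 = 14.1429
deviations (xᵢ − x̄): -7.1429, 3.8571, -3.1429, -12.1429, -6.1429, -6.1429, 30.8571
Σ(xᵢ − x̄)² = 1250.8571 ⇒ m₂ = 1250.8571/7 = 178.69388
Σ(xᵢ − x̄)³ = 26788.8980 ⇒ m₃ = 26788.8980/7 = 3826.98542
m₂^(3/2) = 178.69388^(1.5) = 2388.71595
g1 = m₃ / m₂^(3/2) = 3826.98542 / 2388.71595 ≈ 1.602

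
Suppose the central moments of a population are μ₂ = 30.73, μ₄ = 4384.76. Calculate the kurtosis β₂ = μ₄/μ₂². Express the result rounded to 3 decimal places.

μ₂² = 30.73² = 944.33290
μ₄/μ₂² = 4384.76 / 944.33290 = 4.64324
β₂ ≈ 4.643

4.643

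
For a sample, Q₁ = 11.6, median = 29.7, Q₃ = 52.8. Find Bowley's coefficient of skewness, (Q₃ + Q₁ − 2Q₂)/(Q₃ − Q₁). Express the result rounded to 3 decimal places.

numerator: Q₃ + Q₁ − 2Q₂ = 52.8 + 11.6 − 2×29.7 = 5.0000
denominator: Q₃ − Q₁ = 52.8 − 11.6 = 41.2000
Bowley skewness = 5.0000 / 41.2000 ≈ 0.121

0.121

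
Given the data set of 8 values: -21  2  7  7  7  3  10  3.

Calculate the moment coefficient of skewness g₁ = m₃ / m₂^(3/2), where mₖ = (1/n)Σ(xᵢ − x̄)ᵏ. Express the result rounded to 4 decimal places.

-1.9234

x̄ = (-21 + 2 + 7 + 7 + 7 + 3 + 10 + 3) / 8 = 2.2500
deviations (xᵢ − x̄): -23.2500, -0.2500, 4.7500, 4.7500, 4.7500, 0.7500, 7.7500, 0.7500
Σ(xᵢ − x̄)² = 669.5000 ⇒ m₂ = 669.5000/8 = 83.68750
Σ(xᵢ − x̄)³ = -11780.2500 ⇒ m₃ = -11780.2500/8 = -1472.53125
m₂^(3/2) = 83.68750^(1.5) = 765.58055
g₁ = m₃ / m₂^(3/2) = -1472.53125 / 765.58055 ≈ -1.9234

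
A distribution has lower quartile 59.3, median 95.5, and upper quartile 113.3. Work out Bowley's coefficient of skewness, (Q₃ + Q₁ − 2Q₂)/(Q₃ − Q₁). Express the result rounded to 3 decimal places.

-0.341

numerator: Q₃ + Q₁ − 2Q₂ = 113.3 + 59.3 − 2×95.5 = -18.4000
denominator: Q₃ − Q₁ = 113.3 − 59.3 = 54.0000
Bowley skewness = -18.4000 / 54.0000 ≈ -0.341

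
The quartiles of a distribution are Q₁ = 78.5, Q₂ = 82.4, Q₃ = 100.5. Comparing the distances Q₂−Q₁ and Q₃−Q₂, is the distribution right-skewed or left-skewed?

right-skewed

Q₂ − Q₁ = 3.9;  Q₃ − Q₂ = 18.1
Q₃ − Q₂ > Q₂ − Q₁ ⇒ the upper half is more spread out ⇒ right-skewed.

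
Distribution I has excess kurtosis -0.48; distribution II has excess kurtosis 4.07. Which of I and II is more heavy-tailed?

II

Higher excess kurtosis ⇒ heavier tails relative to the normal distribution.
-0.48 vs 4.07: the larger is 4.07, so II has heavier tails. (II is leptokurtic — heavier-than-normal tails; the other is platykurtic.)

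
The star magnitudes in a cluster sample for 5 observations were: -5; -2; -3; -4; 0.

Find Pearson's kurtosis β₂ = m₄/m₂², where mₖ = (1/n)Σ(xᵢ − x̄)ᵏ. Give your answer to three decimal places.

1.995

x̄ = -2.8000
Σ(xᵢ − x̄)² = 14.8000 ⇒ m₂ = 2.96000
Σ(xᵢ − x̄)⁴ = 87.3760 ⇒ m₄ = 17.47520
m₂² = 8.76160
β₂ = m₄/m₂² = 17.47520 / 8.76160 ≈ 1.995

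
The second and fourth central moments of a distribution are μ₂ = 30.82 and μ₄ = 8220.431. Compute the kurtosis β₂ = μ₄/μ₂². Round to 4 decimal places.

8.6542

μ₂² = 30.82² = 949.87240
μ₄/μ₂² = 8220.431 / 949.87240 = 8.65425
β₂ ≈ 8.6542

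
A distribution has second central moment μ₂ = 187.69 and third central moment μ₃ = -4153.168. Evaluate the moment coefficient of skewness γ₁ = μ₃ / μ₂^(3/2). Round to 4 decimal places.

σ = √μ₂ = √187.69 = 13.70000
σ³ = μ₂^(3/2) = 2571.35300
γ₁ = μ₃/σ³ = -4153.168 / 2571.35300 ≈ -1.6152

-1.6152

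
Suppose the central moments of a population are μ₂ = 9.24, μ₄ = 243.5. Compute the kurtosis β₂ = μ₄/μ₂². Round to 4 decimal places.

μ₂² = 9.24² = 85.37760
μ₄/μ₂² = 243.5 / 85.37760 = 2.85204
β₂ ≈ 2.8520

2.8520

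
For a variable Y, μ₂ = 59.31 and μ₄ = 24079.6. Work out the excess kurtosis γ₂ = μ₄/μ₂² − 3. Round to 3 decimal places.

3.845

μ₂² = 59.31² = 3517.67610
μ₄/μ₂² = 24079.6 / 3517.67610 = 6.84531
γ₂ = 6.84531 − 3 ≈ 3.845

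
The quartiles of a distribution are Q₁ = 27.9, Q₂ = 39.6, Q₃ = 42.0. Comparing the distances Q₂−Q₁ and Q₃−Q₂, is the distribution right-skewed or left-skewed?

Q₂ − Q₁ = 11.7;  Q₃ − Q₂ = 2.4
Q₂ − Q₁ > Q₃ − Q₂ ⇒ the lower half is more spread out ⇒ left-skewed.

left-skewed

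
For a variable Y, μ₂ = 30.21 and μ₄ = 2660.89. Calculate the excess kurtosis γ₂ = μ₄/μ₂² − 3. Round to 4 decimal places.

μ₂² = 30.21² = 912.64410
μ₄/μ₂² = 2660.89 / 912.64410 = 2.91558
γ₂ = 2.91558 − 3 ≈ -0.0844

-0.0844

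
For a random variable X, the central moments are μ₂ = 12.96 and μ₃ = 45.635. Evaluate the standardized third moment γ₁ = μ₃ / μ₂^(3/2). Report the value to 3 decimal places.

0.978

σ = √μ₂ = √12.96 = 3.60000
σ³ = μ₂^(3/2) = 46.65600
γ₁ = μ₃/σ³ = 45.635 / 46.65600 ≈ 0.978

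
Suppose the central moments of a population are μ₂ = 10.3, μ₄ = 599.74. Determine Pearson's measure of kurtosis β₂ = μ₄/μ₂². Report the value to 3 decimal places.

5.653

μ₂² = 10.3² = 106.09000
μ₄/μ₂² = 599.74 / 106.09000 = 5.65312
β₂ ≈ 5.653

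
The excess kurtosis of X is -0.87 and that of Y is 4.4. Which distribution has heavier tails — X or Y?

Y

Higher excess kurtosis ⇒ heavier tails relative to the normal distribution.
-0.87 vs 4.4: the larger is 4.4, so Y has heavier tails. (Y is leptokurtic — heavier-than-normal tails; the other is platykurtic.)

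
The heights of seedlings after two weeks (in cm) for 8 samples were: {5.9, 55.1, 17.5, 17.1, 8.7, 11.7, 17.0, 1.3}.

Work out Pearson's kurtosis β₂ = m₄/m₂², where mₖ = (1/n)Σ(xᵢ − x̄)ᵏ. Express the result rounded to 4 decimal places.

4.8510

x̄ = 16.7875
Σ(xᵢ − x̄)² = 1918.1888 ⇒ m₂ = 239.77359
Σ(xᵢ − x̄)⁴ = 2231110.3545 ⇒ m₄ = 278888.79431
m₂² = 57491.37626
β₂ = m₄/m₂² = 278888.79431 / 57491.37626 ≈ 4.8510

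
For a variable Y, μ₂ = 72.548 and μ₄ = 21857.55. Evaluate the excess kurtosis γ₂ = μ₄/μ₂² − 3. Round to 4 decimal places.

1.1529

μ₂² = 72.548² = 5263.21230
μ₄/μ₂² = 21857.55 / 5263.21230 = 4.15289
γ₂ = 4.15289 − 3 ≈ 1.1529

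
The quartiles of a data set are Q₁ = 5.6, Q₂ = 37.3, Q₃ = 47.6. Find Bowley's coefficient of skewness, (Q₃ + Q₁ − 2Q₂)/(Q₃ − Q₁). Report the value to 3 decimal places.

-0.510

numerator: Q₃ + Q₁ − 2Q₂ = 47.6 + 5.6 − 2×37.3 = -21.4000
denominator: Q₃ − Q₁ = 47.6 − 5.6 = 42.0000
Bowley skewness = -21.4000 / 42.0000 ≈ -0.510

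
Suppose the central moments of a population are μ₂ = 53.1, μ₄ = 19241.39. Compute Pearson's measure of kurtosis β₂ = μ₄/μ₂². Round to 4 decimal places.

μ₂² = 53.1² = 2819.61000
μ₄/μ₂² = 19241.39 / 2819.61000 = 6.82413
β₂ ≈ 6.8241

6.8241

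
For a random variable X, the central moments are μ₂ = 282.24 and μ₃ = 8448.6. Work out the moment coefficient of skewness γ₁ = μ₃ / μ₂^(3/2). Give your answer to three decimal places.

1.782

σ = √μ₂ = √282.24 = 16.80000
σ³ = μ₂^(3/2) = 4741.63200
γ₁ = μ₃/σ³ = 8448.6 / 4741.63200 ≈ 1.782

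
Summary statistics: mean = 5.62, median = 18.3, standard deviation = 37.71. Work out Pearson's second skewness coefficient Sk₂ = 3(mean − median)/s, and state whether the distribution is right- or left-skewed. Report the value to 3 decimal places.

Sk₂ = 3(5.62 − 18.3) / 37.71 = 3 × -12.6800 / 37.71
    = -38.0400 / 37.71 ≈ -1.009
Sk₂ < 0 ⇒ mean < median ⇒ left-skewed (negative skew).

-1.009, left-skewed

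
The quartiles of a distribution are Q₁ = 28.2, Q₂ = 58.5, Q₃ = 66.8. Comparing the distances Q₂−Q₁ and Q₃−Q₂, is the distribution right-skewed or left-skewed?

Q₂ − Q₁ = 30.3;  Q₃ − Q₂ = 8.3
Q₂ − Q₁ > Q₃ − Q₂ ⇒ the lower half is more spread out ⇒ left-skewed.

left-skewed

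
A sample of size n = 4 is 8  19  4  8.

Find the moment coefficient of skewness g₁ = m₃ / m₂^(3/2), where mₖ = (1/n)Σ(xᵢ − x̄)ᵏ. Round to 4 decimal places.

x̄ = (8 + 19 + 4 + 8) / 4 = 9.7500
deviations (xᵢ − x̄): -1.7500, 9.2500, -5.7500, -1.7500
Σ(xᵢ − x̄)² = 124.7500 ⇒ m₂ = 124.7500/4 = 31.18750
Σ(xᵢ − x̄)³ = 590.6250 ⇒ m₃ = 590.6250/4 = 147.65625
m₂^(3/2) = 31.18750^(1.5) = 174.16899
g₁ = m₃ / m₂^(3/2) = 147.65625 / 174.16899 ≈ 0.8478

0.8478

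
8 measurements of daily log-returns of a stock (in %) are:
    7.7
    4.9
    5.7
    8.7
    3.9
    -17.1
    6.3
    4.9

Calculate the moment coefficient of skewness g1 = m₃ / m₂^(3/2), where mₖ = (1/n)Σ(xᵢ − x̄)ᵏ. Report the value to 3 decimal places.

-2.106

x̄ = (7.7 + 4.9 + 5.7 + 8.7 + 3.9 - 17.1 + 6.3 + 4.9) / 8 = 3.1250
deviations (xᵢ − x̄): 4.5750, 1.7750, 2.5750, 5.5750, 0.7750, -20.2250, 3.1750, 1.7750
Σ(xᵢ − x̄)² = 484.6750 ⇒ m₂ = 484.6750/8 = 60.58438
Σ(xᵢ − x̄)³ = -7943.2868 ⇒ m₃ = -7943.2868/8 = -992.91084
m₂^(3/2) = 60.58438^(1.5) = 471.56433
g1 = m₃ / m₂^(3/2) = -992.91084 / 471.56433 ≈ -2.106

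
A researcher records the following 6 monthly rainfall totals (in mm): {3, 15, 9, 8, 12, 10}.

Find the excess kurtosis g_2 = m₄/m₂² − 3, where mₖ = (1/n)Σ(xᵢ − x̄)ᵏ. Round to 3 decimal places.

x̄ = 9.5000
Σ(xᵢ − x̄)² = 81.5000 ⇒ m₂ = 13.58333
Σ(xᵢ − x̄)⁴ = 2744.3750 ⇒ m₄ = 457.39583
m₂² = 184.50694
g_2 = m₄/m₂² − 3 = 2.47902 − 3 ≈ -0.521

-0.521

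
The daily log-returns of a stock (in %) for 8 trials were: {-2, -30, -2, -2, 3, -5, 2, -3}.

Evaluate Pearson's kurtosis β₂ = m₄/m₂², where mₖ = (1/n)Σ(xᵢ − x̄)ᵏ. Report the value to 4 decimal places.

5.4779

x̄ = -4.8750
Σ(xᵢ − x̄)² = 768.8750 ⇒ m₂ = 96.10938
Σ(xᵢ − x̄)⁴ = 404793.5879 ⇒ m₄ = 50599.19849
m₂² = 9237.01196
β₂ = m₄/m₂² = 50599.19849 / 9237.01196 ≈ 5.4779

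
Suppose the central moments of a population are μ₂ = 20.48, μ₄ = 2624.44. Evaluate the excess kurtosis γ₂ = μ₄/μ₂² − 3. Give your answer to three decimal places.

3.257

μ₂² = 20.48² = 419.43040
μ₄/μ₂² = 2624.44 / 419.43040 = 6.25715
γ₂ = 6.25715 − 3 ≈ 3.257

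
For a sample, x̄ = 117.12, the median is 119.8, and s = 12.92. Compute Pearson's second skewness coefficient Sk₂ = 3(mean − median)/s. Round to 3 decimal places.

Sk₂ = 3(117.12 − 119.8) / 12.92 = 3 × -2.6800 / 12.92
    = -8.0400 / 12.92 ≈ -0.622

-0.622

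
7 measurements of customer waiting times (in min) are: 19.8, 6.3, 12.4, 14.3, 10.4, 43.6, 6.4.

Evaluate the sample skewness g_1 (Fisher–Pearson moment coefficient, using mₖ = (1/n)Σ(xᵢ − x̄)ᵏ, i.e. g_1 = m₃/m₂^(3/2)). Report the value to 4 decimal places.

1.5291

x̄ = (19.8 + 6.3 + 12.4 + 14.3 + 10.4 + 43.6 + 6.4) / 7 = 16.1714
deviations (xᵢ − x̄): 3.6286, -9.8714, -3.7714, -1.8714, -5.7714, 27.4286, -9.7714
Σ(xᵢ − x̄)² = 1009.4543 ⇒ m₂ = 1009.4543/7 = 144.20776
Σ(xᵢ − x̄)³ = 18535.6708 ⇒ m₃ = 18535.6708/7 = 2647.95297
m₂^(3/2) = 144.20776^(1.5) = 1731.74094
g_1 = m₃ / m₂^(3/2) = 2647.95297 / 1731.74094 ≈ 1.5291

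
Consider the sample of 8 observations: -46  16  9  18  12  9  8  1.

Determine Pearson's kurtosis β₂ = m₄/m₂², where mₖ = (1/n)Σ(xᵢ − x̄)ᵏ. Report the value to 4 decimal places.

x̄ = 3.3750
Σ(xᵢ − x̄)² = 2975.8750 ⇒ m₂ = 371.98438
Σ(xᵢ − x̄)⁴ = 6022490.8691 ⇒ m₄ = 752811.35864
m₂² = 138372.37524
β₂ = m₄/m₂² = 752811.35864 / 138372.37524 ≈ 5.4405

5.4405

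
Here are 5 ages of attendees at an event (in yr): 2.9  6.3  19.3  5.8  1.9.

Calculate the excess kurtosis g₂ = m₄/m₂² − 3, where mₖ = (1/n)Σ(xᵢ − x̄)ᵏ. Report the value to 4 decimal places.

-0.0867

x̄ = 7.2400
Σ(xᵢ − x̄)² = 195.7520 ⇒ m₂ = 39.15040
Σ(xᵢ − x̄)⁴ = 22326.8406 ⇒ m₄ = 4465.36812
m₂² = 1532.75382
g₂ = m₄/m₂² − 3 = 2.91330 − 3 ≈ -0.0867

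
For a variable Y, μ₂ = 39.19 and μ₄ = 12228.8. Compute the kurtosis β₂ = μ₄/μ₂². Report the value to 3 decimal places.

μ₂² = 39.19² = 1535.85610
μ₄/μ₂² = 12228.8 / 1535.85610 = 7.96220
β₂ ≈ 7.962

7.962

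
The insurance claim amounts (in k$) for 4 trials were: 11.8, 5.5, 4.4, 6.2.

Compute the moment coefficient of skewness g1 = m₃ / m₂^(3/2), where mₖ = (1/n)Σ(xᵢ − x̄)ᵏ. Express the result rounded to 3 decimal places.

x̄ = (11.8 + 5.5 + 4.4 + 6.2) / 4 = 6.9750
deviations (xᵢ − x̄): 4.8250, -1.4750, -2.5750, -0.7750
Σ(xᵢ − x̄)² = 32.6875 ⇒ m₂ = 32.6875/4 = 8.17188
Σ(xᵢ − x̄)³ = 91.5806 ⇒ m₃ = 91.5806/4 = 22.89516
m₂^(3/2) = 8.17188^(1.5) = 23.36052
g1 = m₃ / m₂^(3/2) = 22.89516 / 23.36052 ≈ 0.980

0.980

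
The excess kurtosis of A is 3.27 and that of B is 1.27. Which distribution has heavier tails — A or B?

Higher excess kurtosis ⇒ heavier tails relative to the normal distribution.
3.27 vs 1.27: the larger is 3.27, so A has heavier tails.

A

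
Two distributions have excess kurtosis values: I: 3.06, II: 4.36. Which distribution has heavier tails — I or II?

II

Higher excess kurtosis ⇒ heavier tails relative to the normal distribution.
3.06 vs 4.36: the larger is 4.36, so II has heavier tails.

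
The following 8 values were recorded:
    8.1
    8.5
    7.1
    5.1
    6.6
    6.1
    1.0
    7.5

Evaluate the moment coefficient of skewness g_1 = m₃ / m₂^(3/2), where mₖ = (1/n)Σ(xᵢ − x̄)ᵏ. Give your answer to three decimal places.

x̄ = (8.1 + 8.5 + 7.1 + 5.1 + 6.6 + 6.1 + 1.0 + 7.5) / 8 = 6.2500
deviations (xᵢ − x̄): 1.8500, 2.2500, 0.8500, -1.1500, 0.3500, -0.1500, -5.2500, 1.2500
Σ(xᵢ − x̄)² = 39.8000 ⇒ m₂ = 39.8000/8 = 4.97500
Σ(xᵢ − x̄)³ = -125.8950 ⇒ m₃ = -125.8950/8 = -15.73688
m₂^(3/2) = 4.97500^(1.5) = 11.09659
g_1 = m₃ / m₂^(3/2) = -15.73688 / 11.09659 ≈ -1.418

-1.418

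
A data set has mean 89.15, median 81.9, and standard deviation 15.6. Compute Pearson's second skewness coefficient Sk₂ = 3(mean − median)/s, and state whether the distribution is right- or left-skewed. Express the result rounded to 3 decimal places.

Sk₂ = 3(89.15 − 81.9) / 15.6 = 3 × 7.2500 / 15.6
    = 21.7500 / 15.6 ≈ 1.394
Sk₂ > 0 ⇒ mean > median ⇒ right-skewed (positive skew).

1.394, right-skewed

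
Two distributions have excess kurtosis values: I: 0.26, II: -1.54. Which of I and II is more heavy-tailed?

I

Higher excess kurtosis ⇒ heavier tails relative to the normal distribution.
0.26 vs -1.54: the larger is 0.26, so I has heavier tails. (I is leptokurtic — heavier-than-normal tails; the other is platykurtic.)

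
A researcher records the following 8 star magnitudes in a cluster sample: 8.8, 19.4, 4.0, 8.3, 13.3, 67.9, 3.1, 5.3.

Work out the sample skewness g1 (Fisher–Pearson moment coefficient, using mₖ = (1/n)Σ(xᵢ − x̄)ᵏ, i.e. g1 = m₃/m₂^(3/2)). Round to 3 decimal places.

2.007

x̄ = (8.8 + 19.4 + 4.0 + 8.3 + 13.3 + 67.9 + 3.1 + 5.3) / 8 = 16.2625
deviations (xᵢ − x̄): -7.4625, 3.1375, -12.2625, -7.9625, -2.9625, 51.6375, -13.1625, -10.9625
Σ(xᵢ − x̄)² = 3247.9388 ⇒ m₂ = 3247.9388/8 = 405.99234
Σ(xᵢ − x̄)³ = 131330.5705 ⇒ m₃ = 131330.5705/8 = 16416.32132
m₂^(3/2) = 405.99234^(1.5) = 8180.44192
g1 = m₃ / m₂^(3/2) = 16416.32132 / 8180.44192 ≈ 2.007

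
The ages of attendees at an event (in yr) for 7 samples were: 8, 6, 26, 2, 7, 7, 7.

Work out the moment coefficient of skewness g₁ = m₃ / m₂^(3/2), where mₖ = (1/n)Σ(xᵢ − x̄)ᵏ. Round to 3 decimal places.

x̄ = (8 + 6 + 26 + 2 + 7 + 7 + 7) / 7 = 9.0000
deviations (xᵢ − x̄): -1.0000, -3.0000, 17.0000, -7.0000, -2.0000, -2.0000, -2.0000
Σ(xᵢ − x̄)² = 360.0000 ⇒ m₂ = 360.0000/7 = 51.42857
Σ(xᵢ − x̄)³ = 4518.0000 ⇒ m₃ = 4518.0000/7 = 645.42857
m₂^(3/2) = 51.42857^(1.5) = 368.81340
g₁ = m₃ / m₂^(3/2) = 645.42857 / 368.81340 ≈ 1.750

1.750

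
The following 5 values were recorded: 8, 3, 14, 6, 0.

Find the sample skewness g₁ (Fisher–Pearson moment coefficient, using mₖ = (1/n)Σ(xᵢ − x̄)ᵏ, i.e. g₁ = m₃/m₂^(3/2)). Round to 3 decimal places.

x̄ = (8 + 3 + 14 + 6 + 0) / 5 = 6.2000
deviations (xᵢ − x̄): 1.8000, -3.2000, 7.8000, -0.2000, -6.2000
Σ(xᵢ − x̄)² = 112.8000 ⇒ m₂ = 112.8000/5 = 22.56000
Σ(xᵢ − x̄)³ = 209.2800 ⇒ m₃ = 209.2800/5 = 41.85600
m₂^(3/2) = 22.56000^(1.5) = 107.15406
g₁ = m₃ / m₂^(3/2) = 41.85600 / 107.15406 ≈ 0.391

0.391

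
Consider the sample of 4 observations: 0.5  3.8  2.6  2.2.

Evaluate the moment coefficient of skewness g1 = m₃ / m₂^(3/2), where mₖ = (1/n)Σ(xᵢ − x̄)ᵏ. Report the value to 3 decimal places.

x̄ = (0.5 + 3.8 + 2.6 + 2.2) / 4 = 2.2750
deviations (xᵢ − x̄): -1.7750, 1.5250, 0.3250, -0.0750
Σ(xᵢ − x̄)² = 5.5875 ⇒ m₂ = 5.5875/4 = 1.39688
Σ(xᵢ − x̄)³ = -2.0119 ⇒ m₃ = -2.0119/4 = -0.50297
m₂^(3/2) = 1.39688^(1.5) = 1.65096
g1 = m₃ / m₂^(3/2) = -0.50297 / 1.65096 ≈ -0.305

-0.305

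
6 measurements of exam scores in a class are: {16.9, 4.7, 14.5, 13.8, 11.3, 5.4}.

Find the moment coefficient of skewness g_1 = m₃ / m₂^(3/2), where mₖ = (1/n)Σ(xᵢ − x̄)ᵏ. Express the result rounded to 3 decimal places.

-0.335

x̄ = (16.9 + 4.7 + 14.5 + 13.8 + 11.3 + 5.4) / 6 = 11.1000
deviations (xᵢ − x̄): 5.8000, -6.4000, 3.4000, 2.7000, 0.2000, -5.7000
Σ(xᵢ − x̄)² = 125.9800 ⇒ m₂ = 125.9800/6 = 20.99667
Σ(xᵢ − x̄)³ = -193.2300 ⇒ m₃ = -193.2300/6 = -32.20500
m₂^(3/2) = 20.99667^(1.5) = 96.21118
g_1 = m₃ / m₂^(3/2) = -32.20500 / 96.21118 ≈ -0.335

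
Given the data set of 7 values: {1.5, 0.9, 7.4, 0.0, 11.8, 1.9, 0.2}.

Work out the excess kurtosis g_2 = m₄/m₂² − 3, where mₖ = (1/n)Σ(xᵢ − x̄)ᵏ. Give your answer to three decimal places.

-0.317

x̄ = 3.3857
Σ(xᵢ − x̄)² = 120.4686 ⇒ m₂ = 17.20980
Σ(xᵢ − x̄)⁴ = 5562.4393 ⇒ m₄ = 794.63419
m₂² = 296.17708
g_2 = m₄/m₂² − 3 = 2.68297 − 3 ≈ -0.317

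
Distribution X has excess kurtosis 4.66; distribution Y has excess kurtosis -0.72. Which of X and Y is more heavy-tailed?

Higher excess kurtosis ⇒ heavier tails relative to the normal distribution.
4.66 vs -0.72: the larger is 4.66, so X has heavier tails. (X is leptokurtic — heavier-than-normal tails; the other is platykurtic.)

X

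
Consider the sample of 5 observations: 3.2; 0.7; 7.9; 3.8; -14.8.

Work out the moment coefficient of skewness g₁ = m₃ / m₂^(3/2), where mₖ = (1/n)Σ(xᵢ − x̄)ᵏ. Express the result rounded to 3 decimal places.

x̄ = (3.2 + 0.7 + 7.9 + 3.8 - 14.8) / 5 = 0.1600
deviations (xᵢ − x̄): 3.0400, 0.5400, 7.7400, 3.6400, -14.9600
Σ(xᵢ − x̄)² = 306.4920 ⇒ m₂ = 306.4920/5 = 61.29840
Σ(xᵢ − x̄)³ = -2807.9066 ⇒ m₃ = -2807.9066/5 = -561.58133
m₂^(3/2) = 61.29840^(1.5) = 479.92537
g₁ = m₃ / m₂^(3/2) = -561.58133 / 479.92537 ≈ -1.170

-1.170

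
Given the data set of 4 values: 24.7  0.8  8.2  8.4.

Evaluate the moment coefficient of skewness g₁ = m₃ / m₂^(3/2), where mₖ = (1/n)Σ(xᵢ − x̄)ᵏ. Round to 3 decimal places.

x̄ = (24.7 + 0.8 + 8.2 + 8.4) / 4 = 10.5250
deviations (xᵢ − x̄): 14.1750, -9.7250, -2.3250, -2.1250
Σ(xᵢ − x̄)² = 305.4275 ⇒ m₂ = 305.4275/4 = 76.35687
Σ(xᵢ − x̄)³ = 1906.2799 ⇒ m₃ = 1906.2799/4 = 476.56997
m₂^(3/2) = 76.35687^(1.5) = 667.22486
g₁ = m₃ / m₂^(3/2) = 476.56997 / 667.22486 ≈ 0.714

0.714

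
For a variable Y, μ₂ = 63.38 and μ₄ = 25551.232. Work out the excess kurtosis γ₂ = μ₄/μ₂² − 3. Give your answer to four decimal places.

μ₂² = 63.38² = 4017.02440
μ₄/μ₂² = 25551.232 / 4017.02440 = 6.36074
γ₂ = 6.36074 − 3 ≈ 3.3607

3.3607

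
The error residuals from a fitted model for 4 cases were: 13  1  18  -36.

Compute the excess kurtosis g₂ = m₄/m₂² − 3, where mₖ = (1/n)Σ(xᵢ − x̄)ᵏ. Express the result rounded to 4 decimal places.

-0.9066

x̄ = -1.0000
Σ(xᵢ − x̄)² = 1786.0000 ⇒ m₂ = 446.50000
Σ(xᵢ − x̄)⁴ = 1669378.0000 ⇒ m₄ = 417344.50000
m₂² = 199362.25000
g₂ = m₄/m₂² − 3 = 2.09340 − 3 ≈ -0.9066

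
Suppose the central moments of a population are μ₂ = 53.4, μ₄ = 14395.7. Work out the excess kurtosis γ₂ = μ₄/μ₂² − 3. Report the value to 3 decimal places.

μ₂² = 53.4² = 2851.56000
μ₄/μ₂² = 14395.7 / 2851.56000 = 5.04836
γ₂ = 5.04836 − 3 ≈ 2.048

2.048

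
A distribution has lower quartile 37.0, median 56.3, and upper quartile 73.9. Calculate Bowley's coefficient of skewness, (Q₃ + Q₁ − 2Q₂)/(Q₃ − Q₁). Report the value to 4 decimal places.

numerator: Q₃ + Q₁ − 2Q₂ = 73.9 + 37.0 − 2×56.3 = -1.7000
denominator: Q₃ − Q₁ = 73.9 − 37.0 = 36.9000
Bowley skewness = -1.7000 / 36.9000 ≈ -0.0461

-0.0461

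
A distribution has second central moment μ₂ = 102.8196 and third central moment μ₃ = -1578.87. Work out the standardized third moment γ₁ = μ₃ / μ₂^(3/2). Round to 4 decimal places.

σ = √μ₂ = √102.8196 = 10.14000
σ³ = μ₂^(3/2) = 1042.59074
γ₁ = μ₃/σ³ = -1578.87 / 1042.59074 ≈ -1.5144

-1.5144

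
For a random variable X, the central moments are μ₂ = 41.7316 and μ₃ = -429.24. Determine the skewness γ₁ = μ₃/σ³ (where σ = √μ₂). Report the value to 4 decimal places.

-1.5922

σ = √μ₂ = √41.7316 = 6.46000
σ³ = μ₂^(3/2) = 269.58614
γ₁ = μ₃/σ³ = -429.24 / 269.58614 ≈ -1.5922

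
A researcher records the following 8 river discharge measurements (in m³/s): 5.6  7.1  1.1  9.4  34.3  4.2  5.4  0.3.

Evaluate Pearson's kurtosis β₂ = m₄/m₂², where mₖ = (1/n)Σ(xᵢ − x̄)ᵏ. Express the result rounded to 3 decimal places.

x̄ = 8.4250
Σ(xᵢ − x̄)² = 826.8750 ⇒ m₂ = 103.35937
Σ(xᵢ − x̄)⁴ = 455958.2160 ⇒ m₄ = 56994.77700
m₂² = 10683.16040
β₂ = m₄/m₂² = 56994.77700 / 10683.16040 ≈ 5.335

5.335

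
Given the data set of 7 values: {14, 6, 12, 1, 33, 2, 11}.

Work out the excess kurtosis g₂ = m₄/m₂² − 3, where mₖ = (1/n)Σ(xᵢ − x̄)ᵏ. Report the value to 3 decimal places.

x̄ = 11.2857
Σ(xᵢ − x̄)² = 699.4286 ⇒ m₂ = 99.91837
Σ(xᵢ − x̄)⁴ = 241784.4315 ⇒ m₄ = 34540.63307
m₂² = 9983.68013
g₂ = m₄/m₂² − 3 = 3.45971 − 3 ≈ 0.460

0.460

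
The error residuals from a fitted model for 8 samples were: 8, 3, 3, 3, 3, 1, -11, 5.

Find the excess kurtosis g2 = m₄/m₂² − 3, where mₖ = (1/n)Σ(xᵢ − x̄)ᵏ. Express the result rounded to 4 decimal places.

x̄ = 1.8750
Σ(xᵢ − x̄)² = 218.8750 ⇒ m₂ = 27.35938
Σ(xᵢ − x̄)⁴ = 28988.0254 ⇒ m₄ = 3623.50317
m₂² = 748.53540
g2 = m₄/m₂² − 3 = 4.84079 − 3 ≈ 1.8408

1.8408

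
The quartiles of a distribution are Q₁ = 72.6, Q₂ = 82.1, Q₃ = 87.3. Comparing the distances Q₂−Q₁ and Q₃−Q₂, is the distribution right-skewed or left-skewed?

left-skewed

Q₂ − Q₁ = 9.5;  Q₃ − Q₂ = 5.2
Q₂ − Q₁ > Q₃ − Q₂ ⇒ the lower half is more spread out ⇒ left-skewed.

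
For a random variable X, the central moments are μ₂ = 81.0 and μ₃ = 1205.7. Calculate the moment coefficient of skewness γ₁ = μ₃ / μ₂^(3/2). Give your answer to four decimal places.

1.6539

σ = √μ₂ = √81.0 = 9.00000
σ³ = μ₂^(3/2) = 729.00000
γ₁ = μ₃/σ³ = 1205.7 / 729.00000 ≈ 1.6539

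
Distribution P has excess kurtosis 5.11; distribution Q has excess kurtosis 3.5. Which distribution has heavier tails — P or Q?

Higher excess kurtosis ⇒ heavier tails relative to the normal distribution.
5.11 vs 3.5: the larger is 5.11, so P has heavier tails.

P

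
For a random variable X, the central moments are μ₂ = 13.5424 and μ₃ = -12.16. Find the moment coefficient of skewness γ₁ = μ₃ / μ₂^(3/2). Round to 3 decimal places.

σ = √μ₂ = √13.5424 = 3.68000
σ³ = μ₂^(3/2) = 49.83603
γ₁ = μ₃/σ³ = -12.16 / 49.83603 ≈ -0.244

-0.244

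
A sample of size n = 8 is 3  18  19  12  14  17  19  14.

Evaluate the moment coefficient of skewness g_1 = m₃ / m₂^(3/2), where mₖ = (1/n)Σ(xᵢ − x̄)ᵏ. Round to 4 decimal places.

-1.3157

x̄ = (3 + 18 + 19 + 12 + 14 + 17 + 19 + 14) / 8 = 14.5000
deviations (xᵢ − x̄): -11.5000, 3.5000, 4.5000, -2.5000, -0.5000, 2.5000, 4.5000, -0.5000
Σ(xᵢ − x̄)² = 198.0000 ⇒ m₂ = 198.0000/8 = 24.75000
Σ(xᵢ − x̄)³ = -1296.0000 ⇒ m₃ = -1296.0000/8 = -162.00000
m₂^(3/2) = 24.75000^(1.5) = 123.12970
g_1 = m₃ / m₂^(3/2) = -162.00000 / 123.12970 ≈ -1.3157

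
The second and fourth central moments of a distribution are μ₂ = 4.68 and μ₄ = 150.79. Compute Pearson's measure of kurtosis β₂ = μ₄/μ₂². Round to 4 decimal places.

6.8846

μ₂² = 4.68² = 21.90240
μ₄/μ₂² = 150.79 / 21.90240 = 6.88463
β₂ ≈ 6.8846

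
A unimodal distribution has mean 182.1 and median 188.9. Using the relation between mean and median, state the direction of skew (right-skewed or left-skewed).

left-skewed

mean − median = 182.1 − 188.9 = -6.8
mean < median ⇒ the longer tail is on the left ⇒ left-skewed (negatively skewed).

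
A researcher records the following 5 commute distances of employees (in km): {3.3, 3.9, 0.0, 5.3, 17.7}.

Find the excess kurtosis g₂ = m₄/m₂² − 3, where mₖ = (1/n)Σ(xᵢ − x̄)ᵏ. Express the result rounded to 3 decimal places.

x̄ = 6.0400
Σ(xᵢ − x̄)² = 185.0720 ⇒ m₂ = 37.01440
Σ(xᵢ − x̄)⁴ = 19892.4690 ⇒ m₄ = 3978.49379
m₂² = 1370.06581
g₂ = m₄/m₂² − 3 = 2.90387 − 3 ≈ -0.096

-0.096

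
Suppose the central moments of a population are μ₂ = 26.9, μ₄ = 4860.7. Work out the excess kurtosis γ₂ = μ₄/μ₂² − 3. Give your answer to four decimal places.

μ₂² = 26.9² = 723.61000
μ₄/μ₂² = 4860.7 / 723.61000 = 6.71729
γ₂ = 6.71729 − 3 ≈ 3.7173

3.7173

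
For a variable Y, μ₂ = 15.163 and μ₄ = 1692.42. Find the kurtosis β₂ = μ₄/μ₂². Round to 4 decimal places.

7.3610

μ₂² = 15.163² = 229.91657
μ₄/μ₂² = 1692.42 / 229.91657 = 7.36102
β₂ ≈ 7.3610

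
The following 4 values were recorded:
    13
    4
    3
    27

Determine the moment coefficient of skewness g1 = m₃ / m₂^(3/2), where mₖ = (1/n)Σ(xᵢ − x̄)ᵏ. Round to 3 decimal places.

0.676

x̄ = (13 + 4 + 3 + 27) / 4 = 11.7500
deviations (xᵢ − x̄): 1.2500, -7.7500, -8.7500, 15.2500
Σ(xᵢ − x̄)² = 370.7500 ⇒ m₂ = 370.7500/4 = 92.68750
Σ(xᵢ − x̄)³ = 2413.1250 ⇒ m₃ = 2413.1250/4 = 603.28125
m₂^(3/2) = 92.68750^(1.5) = 892.34286
g1 = m₃ / m₂^(3/2) = 603.28125 / 892.34286 ≈ 0.676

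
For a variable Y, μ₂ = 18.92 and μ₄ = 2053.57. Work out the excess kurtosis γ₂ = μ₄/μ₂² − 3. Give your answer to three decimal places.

2.737

μ₂² = 18.92² = 357.96640
μ₄/μ₂² = 2053.57 / 357.96640 = 5.73677
γ₂ = 5.73677 − 3 ≈ 2.737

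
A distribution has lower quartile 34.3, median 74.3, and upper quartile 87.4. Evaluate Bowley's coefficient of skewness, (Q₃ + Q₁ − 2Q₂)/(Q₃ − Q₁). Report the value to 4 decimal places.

numerator: Q₃ + Q₁ − 2Q₂ = 87.4 + 34.3 − 2×74.3 = -26.9000
denominator: Q₃ − Q₁ = 87.4 − 34.3 = 53.1000
Bowley skewness = -26.9000 / 53.1000 ≈ -0.5066

-0.5066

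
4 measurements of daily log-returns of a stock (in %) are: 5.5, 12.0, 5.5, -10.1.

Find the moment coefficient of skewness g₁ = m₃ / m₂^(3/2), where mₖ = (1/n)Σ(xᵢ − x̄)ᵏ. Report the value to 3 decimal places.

-0.773

x̄ = (5.5 + 12.0 + 5.5 - 10.1) / 4 = 3.2250
deviations (xᵢ − x̄): 2.2750, 8.7750, 2.2750, -13.3250
Σ(xᵢ − x̄)² = 264.9075 ⇒ m₂ = 264.9075/4 = 66.22687
Σ(xᵢ − x̄)³ = -1666.6991 ⇒ m₃ = -1666.6991/4 = -416.67478
m₂^(3/2) = 66.22687^(1.5) = 538.95362
g₁ = m₃ / m₂^(3/2) = -416.67478 / 538.95362 ≈ -0.773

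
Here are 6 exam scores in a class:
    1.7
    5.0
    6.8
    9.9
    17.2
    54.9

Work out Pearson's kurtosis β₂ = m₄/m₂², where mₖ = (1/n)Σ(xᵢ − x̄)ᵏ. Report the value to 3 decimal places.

3.699

x̄ = 15.9167
Σ(xᵢ − x̄)² = 1961.9483 ⇒ m₂ = 326.99139
Σ(xᵢ − x̄)⁴ = 2372762.2405 ⇒ m₄ = 395460.37342
m₂² = 106923.36841
β₂ = m₄/m₂² = 395460.37342 / 106923.36841 ≈ 3.699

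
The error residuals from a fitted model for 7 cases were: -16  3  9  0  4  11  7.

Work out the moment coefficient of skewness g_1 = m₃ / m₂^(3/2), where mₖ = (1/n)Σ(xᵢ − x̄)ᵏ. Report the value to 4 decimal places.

-1.3515

x̄ = (-16 + 3 + 9 + 0 + 4 + 11 + 7) / 7 = 2.5714
deviations (xᵢ − x̄): -18.5714, 0.4286, 6.4286, -2.5714, 1.4286, 8.4286, 4.4286
Σ(xᵢ − x̄)² = 485.7143 ⇒ m₂ = 485.7143/7 = 69.38776
Σ(xᵢ − x̄)³ = -5467.9592 ⇒ m₃ = -5467.9592/7 = -781.13703
m₂^(3/2) = 69.38776^(1.5) = 577.99523
g_1 = m₃ / m₂^(3/2) = -781.13703 / 577.99523 ≈ -1.3515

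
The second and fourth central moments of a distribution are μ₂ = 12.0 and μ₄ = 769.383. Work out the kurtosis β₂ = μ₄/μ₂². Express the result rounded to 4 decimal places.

μ₂² = 12.0² = 144.00000
μ₄/μ₂² = 769.383 / 144.00000 = 5.34294
β₂ ≈ 5.3429

5.3429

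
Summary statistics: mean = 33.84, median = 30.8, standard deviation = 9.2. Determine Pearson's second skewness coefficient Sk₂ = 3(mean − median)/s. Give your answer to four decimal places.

0.9913

Sk₂ = 3(33.84 − 30.8) / 9.2 = 3 × 3.0400 / 9.2
    = 9.1200 / 9.2 ≈ 0.9913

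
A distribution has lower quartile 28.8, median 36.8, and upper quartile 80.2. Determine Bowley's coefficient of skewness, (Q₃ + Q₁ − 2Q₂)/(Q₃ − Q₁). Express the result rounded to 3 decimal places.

numerator: Q₃ + Q₁ − 2Q₂ = 80.2 + 28.8 − 2×36.8 = 35.4000
denominator: Q₃ − Q₁ = 80.2 − 28.8 = 51.4000
Bowley skewness = 35.4000 / 51.4000 ≈ 0.689

0.689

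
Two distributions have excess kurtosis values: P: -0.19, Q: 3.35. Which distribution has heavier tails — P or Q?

Higher excess kurtosis ⇒ heavier tails relative to the normal distribution.
-0.19 vs 3.35: the larger is 3.35, so Q has heavier tails. (Q is leptokurtic — heavier-than-normal tails; the other is platykurtic.)

Q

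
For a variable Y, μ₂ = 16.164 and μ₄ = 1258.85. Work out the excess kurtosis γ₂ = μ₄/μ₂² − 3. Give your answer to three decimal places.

μ₂² = 16.164² = 261.27490
μ₄/μ₂² = 1258.85 / 261.27490 = 4.81811
γ₂ = 4.81811 − 3 ≈ 1.818

1.818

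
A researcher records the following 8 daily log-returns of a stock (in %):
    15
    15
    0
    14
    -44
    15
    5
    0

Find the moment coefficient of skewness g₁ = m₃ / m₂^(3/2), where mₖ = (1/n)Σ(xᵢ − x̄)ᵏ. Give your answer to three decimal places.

-1.796

x̄ = (15 + 15 + 0 + 14 - 44 + 15 + 5 + 0) / 8 = 2.5000
deviations (xᵢ − x̄): 12.5000, 12.5000, -2.5000, 11.5000, -46.5000, 12.5000, 2.5000, -2.5000
Σ(xᵢ − x̄)² = 2782.0000 ⇒ m₂ = 2782.0000/8 = 347.75000
Σ(xᵢ − x̄)³ = -93180.0000 ⇒ m₃ = -93180.0000/8 = -11647.50000
m₂^(3/2) = 347.75000^(1.5) = 6484.86154
g₁ = m₃ / m₂^(3/2) = -11647.50000 / 6484.86154 ≈ -1.796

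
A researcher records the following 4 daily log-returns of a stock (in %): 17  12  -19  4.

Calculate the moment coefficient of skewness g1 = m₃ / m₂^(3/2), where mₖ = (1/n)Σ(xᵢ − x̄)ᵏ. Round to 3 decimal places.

x̄ = (17 + 12 - 19 + 4) / 4 = 3.5000
deviations (xᵢ − x̄): 13.5000, 8.5000, -22.5000, 0.5000
Σ(xᵢ − x̄)² = 761.0000 ⇒ m₂ = 761.0000/4 = 190.25000
Σ(xᵢ − x̄)³ = -8316.0000 ⇒ m₃ = -8316.0000/4 = -2079.00000
m₂^(3/2) = 190.25000^(1.5) = 2624.13998
g1 = m₃ / m₂^(3/2) = -2079.00000 / 2624.13998 ≈ -0.792

-0.792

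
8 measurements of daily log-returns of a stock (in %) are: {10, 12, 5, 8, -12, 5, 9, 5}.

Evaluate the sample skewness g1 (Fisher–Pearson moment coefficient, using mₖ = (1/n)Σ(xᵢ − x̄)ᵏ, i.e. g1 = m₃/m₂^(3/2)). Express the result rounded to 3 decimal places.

x̄ = (10 + 12 + 5 + 8 - 12 + 5 + 9 + 5) / 8 = 5.2500
deviations (xᵢ − x̄): 4.7500, 6.7500, -0.2500, 2.7500, -17.2500, -0.2500, 3.7500, -0.2500
Σ(xᵢ − x̄)² = 387.5000 ⇒ m₂ = 387.5000/8 = 48.43750
Σ(xᵢ − x̄)³ = -4644.7500 ⇒ m₃ = -4644.7500/8 = -580.59375
m₂^(3/2) = 48.43750^(1.5) = 337.11073
g1 = m₃ / m₂^(3/2) = -580.59375 / 337.11073 ≈ -1.722

-1.722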